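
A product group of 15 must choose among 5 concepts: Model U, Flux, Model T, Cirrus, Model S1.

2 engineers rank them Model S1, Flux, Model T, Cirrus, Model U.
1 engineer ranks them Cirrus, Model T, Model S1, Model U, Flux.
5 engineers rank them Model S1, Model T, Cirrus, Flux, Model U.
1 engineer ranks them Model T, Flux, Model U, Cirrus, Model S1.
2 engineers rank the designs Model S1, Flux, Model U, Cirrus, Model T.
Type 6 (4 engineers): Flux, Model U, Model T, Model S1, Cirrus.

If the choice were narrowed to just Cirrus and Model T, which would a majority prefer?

Ballots ranking Cirrus above Model T: 1 + 2 = 3.
Ballots ranking Model T above Cirrus: 15 − 3 = 12.
Model T wins the head-to-head 12–3.

Model T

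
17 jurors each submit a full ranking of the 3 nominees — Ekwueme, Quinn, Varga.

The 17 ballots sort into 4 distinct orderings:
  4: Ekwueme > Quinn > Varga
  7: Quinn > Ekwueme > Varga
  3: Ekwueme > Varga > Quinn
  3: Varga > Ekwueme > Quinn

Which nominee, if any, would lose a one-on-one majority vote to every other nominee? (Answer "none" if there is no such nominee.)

Varga

Pairwise majorities:
Ekwueme vs Quinn: Ekwueme preferred on 4+3+3 = 10 ballots; Ekwueme wins 10–7.
Ekwueme vs Varga: 14 to 3, Ekwueme.
Quinn vs Varga: Quinn, 11–6.
Only Varga has no wins; Varga is the Condorcet loser.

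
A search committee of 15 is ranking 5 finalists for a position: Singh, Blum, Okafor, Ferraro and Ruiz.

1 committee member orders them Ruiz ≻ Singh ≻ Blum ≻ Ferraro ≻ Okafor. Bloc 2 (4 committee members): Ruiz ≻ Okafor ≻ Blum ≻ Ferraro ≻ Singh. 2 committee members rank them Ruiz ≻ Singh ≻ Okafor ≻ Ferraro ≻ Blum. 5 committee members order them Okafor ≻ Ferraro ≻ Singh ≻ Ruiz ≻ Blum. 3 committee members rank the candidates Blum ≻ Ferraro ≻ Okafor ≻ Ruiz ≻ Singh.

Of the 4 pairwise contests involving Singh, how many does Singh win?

Singh against each rival (15 committee members):
Singh vs Blum: 1+2+5 = 8 for Singh, 7 for Blum — Singh by 8–7.
Singh vs Okafor: Singh preferred on 1+2 = 3 ballots; Okafor wins 12–3.
Singh–Ferraro: Ferraro 12–3.
Singh vs Ruiz: Ruiz, 10–5.
Singh beats Blum; loses to Okafor, Ferraro, Ruiz — 1 pairwise win.

1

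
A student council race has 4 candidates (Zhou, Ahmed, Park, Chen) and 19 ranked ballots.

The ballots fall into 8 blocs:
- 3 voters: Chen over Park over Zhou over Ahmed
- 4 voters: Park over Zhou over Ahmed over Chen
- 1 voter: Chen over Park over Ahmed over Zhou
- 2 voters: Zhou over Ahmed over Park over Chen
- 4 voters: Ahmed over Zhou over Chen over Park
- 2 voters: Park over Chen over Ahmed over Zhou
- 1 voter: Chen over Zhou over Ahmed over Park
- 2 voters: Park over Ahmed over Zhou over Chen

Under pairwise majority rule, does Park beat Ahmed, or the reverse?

Ballots ranking Park above Ahmed: 3 + 4 + 1 + 2 + 2 = 12.
Ballots ranking Ahmed above Park: 19 − 12 = 7.
Park wins the head-to-head 12–7.

Park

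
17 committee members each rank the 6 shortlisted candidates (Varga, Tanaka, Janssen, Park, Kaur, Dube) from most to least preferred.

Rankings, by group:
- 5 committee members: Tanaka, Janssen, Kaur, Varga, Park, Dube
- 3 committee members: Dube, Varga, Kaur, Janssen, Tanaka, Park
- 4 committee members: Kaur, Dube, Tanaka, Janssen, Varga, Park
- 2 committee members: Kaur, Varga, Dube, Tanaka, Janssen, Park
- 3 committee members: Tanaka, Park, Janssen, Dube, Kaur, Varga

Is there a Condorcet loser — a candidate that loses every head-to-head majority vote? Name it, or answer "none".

Pairwise majorities:
Varga vs Tanaka: Tanaka wins 12–5.
Varga vs Janssen: Varga preferred on 3+2 = 5 ballots; Janssen wins 12–5.
Varga vs Park: Varga, 14–3.
Varga–Kaur: Kaur 14–3.
Varga vs Dube: Dube wins 10–7.
Tanaka–Janssen: Tanaka 14–3.
Tanaka vs Park: Tanaka, 17–0.
Tanaka vs Kaur: 8 to 9, Kaur.
Tanaka vs Dube: Dube wins 9–8.
Janssen vs Park: Janssen, 14–3.
Janssen vs Kaur: 5+3 = 8 for Janssen, 9 for Kaur — Kaur by 9–8.
Janssen vs Dube: 8 to 9, Dube.
Park vs Kaur: Park preferred on 3 ballots; Kaur wins 14–3.
Park vs Dube: Dube, 9–8.
Kaur vs Dube: 5+4+2 = 11 for Kaur, 6 for Dube — Kaur by 11–6.
Park is beaten in every head-to-head and is the Condorcet loser.

Park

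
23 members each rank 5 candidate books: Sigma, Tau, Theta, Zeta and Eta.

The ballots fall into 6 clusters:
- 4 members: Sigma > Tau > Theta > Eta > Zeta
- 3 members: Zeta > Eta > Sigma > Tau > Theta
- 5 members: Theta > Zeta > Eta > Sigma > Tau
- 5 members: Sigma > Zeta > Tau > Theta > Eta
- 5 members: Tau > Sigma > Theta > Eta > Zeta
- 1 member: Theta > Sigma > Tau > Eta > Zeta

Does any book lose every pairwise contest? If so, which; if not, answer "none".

Eta

Head-to-head results (23 members):
Sigma–Tau: Sigma 18–5.
Sigma vs Theta: Sigma is ranked higher on 4+3+5+5 = 17 ballots, Theta on 6. Sigma wins 17–6.
Sigma vs Zeta: Sigma, 15–8.
Sigma–Eta: Sigma 15–8.
Tau vs Theta: Tau preferred on 4+3+5+5 = 17 ballots; Tau wins 17–6.
Tau vs Zeta: Tau is ranked higher on 4+5+1 = 10 ballots, Zeta on 13. Zeta wins 13–10.
Tau vs Eta: Tau wins 15–8.
Theta vs Zeta: Theta is ranked higher on 4+5+5+1 = 15 ballots, Zeta on 8. Theta wins 15–8.
Theta vs Eta: Theta, 20–3.
Zeta–Eta: Zeta 13–10.
Eta is beaten in every head-to-head and is the Condorcet loser.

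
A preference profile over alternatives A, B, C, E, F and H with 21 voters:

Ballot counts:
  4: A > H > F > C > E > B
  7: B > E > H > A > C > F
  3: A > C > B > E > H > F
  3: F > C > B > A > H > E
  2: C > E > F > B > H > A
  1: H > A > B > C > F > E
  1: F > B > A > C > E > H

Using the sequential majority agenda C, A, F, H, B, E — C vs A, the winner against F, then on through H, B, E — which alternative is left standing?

B

Round 1: C vs A — 5–16, A advances.
Round 2: A vs F — 15–6, A advances.
Round 3: A vs H — 11–10, A advances.
Round 4: A vs B — 8–13, B advances.
Round 5: B vs E — 15–6, B advances.
B survives the agenda.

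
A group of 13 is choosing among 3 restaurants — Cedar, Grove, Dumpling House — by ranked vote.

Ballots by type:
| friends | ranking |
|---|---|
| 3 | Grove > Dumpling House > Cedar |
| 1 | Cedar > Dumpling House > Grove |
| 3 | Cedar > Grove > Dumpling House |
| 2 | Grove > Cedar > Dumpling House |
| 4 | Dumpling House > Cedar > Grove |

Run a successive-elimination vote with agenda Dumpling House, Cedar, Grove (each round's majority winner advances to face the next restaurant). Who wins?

Round 1: Dumpling House vs Cedar — 7–6, Dumpling House advances.
Round 2: Dumpling House vs Grove — 5–8, Grove advances.
The agenda winner is Grove.

Grove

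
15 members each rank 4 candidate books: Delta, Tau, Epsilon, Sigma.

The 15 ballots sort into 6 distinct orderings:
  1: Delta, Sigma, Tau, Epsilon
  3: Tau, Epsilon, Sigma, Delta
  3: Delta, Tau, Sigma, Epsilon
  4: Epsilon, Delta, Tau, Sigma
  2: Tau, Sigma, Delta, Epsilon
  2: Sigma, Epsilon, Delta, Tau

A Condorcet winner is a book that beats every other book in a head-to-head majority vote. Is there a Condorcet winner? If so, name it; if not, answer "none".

Head-to-head results (15 members):
Delta vs Tau: Delta is ranked higher on 1+3+4+2 = 10 ballots, Tau on 5. Delta wins 10–5.
Delta vs Epsilon: 1+3+2 = 6 for Delta, 9 for Epsilon — Epsilon by 9–6.
Delta vs Sigma: Delta is ranked higher on 1+3+4 = 8 ballots, Sigma on 7. Delta wins 8–7.
Tau vs Epsilon: Tau preferred on 1+3+3+2 = 9 ballots; Tau wins 9–6.
Tau vs Sigma: 3+3+4+2 = 12 for Tau, 3 for Sigma — Tau by 12–3.
Epsilon vs Sigma: Epsilon preferred on 3+4 = 7 ballots; Sigma wins 8–7.
No book is unbeaten: Delta loses to Epsilon; Tau loses to Delta; Epsilon loses to Tau; Sigma loses to Delta. In particular Delta beats Tau beats Epsilon beats Delta is a majority cycle — no Condorcet winner exists.

none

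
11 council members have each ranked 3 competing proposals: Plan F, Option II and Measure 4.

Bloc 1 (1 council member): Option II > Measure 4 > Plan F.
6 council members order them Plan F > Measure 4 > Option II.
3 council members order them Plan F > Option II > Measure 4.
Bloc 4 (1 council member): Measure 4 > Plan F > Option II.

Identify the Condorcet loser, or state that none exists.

Option II

Pairwise majorities:
Plan F vs Option II: 10 to 1, Plan F.
Plan F vs Measure 4: Plan F wins 9–2.
Option II vs Measure 4: Measure 4, 7–4.
Only Option II has no wins; Option II is the Condorcet loser.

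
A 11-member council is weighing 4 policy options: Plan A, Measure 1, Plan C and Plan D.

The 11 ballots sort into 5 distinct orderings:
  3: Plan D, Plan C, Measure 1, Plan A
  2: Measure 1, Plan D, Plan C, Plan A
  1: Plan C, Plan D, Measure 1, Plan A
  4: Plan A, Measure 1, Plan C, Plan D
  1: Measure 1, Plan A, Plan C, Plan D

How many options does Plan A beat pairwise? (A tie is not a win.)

Plan A against each rival (11 council members):
Plan A vs Measure 1: Plan A preferred on 4 ballots; Measure 1 wins 7–4.
Plan A vs Plan C: 5 to 6, Plan C.
Plan A vs Plan D: Plan D, 6–5.
Plan A beats no one; loses to Measure 1, Plan C, Plan D — 0 pairwise wins.

0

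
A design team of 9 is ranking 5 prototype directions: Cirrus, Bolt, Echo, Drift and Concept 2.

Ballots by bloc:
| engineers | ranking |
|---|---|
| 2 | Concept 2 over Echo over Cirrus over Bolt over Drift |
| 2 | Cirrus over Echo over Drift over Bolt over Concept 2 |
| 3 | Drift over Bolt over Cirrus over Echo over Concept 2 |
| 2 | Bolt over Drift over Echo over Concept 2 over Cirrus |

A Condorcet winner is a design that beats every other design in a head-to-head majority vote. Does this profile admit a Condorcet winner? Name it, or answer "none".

Drift

Pairwise majorities:
Cirrus vs Bolt: 4 to 5, Bolt.
Cirrus vs Echo: Cirrus preferred on 2+3 = 5 ballots; Cirrus wins 5–4.
Cirrus vs Drift: Cirrus preferred on 2+2 = 4 ballots; Drift wins 5–4.
Cirrus vs Concept 2: 5 to 4, Cirrus.
Bolt vs Echo: Bolt preferred on 3+2 = 5 ballots; Bolt wins 5–4.
Bolt vs Drift: 4 to 5, Drift.
Bolt vs Concept 2: 7 to 2, Bolt.
Echo vs Drift: 2+2 = 4 for Echo, 5 for Drift — Drift by 5–4.
Echo vs Concept 2: 2+3+2 = 7 for Echo, 2 for Concept 2 — Echo by 7–2.
Drift vs Concept 2: Drift preferred on 2+3+2 = 7 ballots; Drift wins 7–2.
Drift defeats every rival head-to-head and is the Condorcet winner.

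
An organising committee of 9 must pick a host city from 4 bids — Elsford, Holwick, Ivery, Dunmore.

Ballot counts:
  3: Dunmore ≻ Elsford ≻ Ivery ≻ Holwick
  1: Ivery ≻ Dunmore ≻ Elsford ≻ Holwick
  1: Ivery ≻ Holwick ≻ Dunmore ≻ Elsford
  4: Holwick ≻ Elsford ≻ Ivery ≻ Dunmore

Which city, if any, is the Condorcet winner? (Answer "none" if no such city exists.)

none

Check each pair by majority over 9 ballots:
Elsford vs Holwick: Holwick, 5–4.
Elsford vs Ivery: Elsford wins 7–2.
Elsford–Dunmore: Dunmore 5–4.
Holwick vs Ivery: Ivery wins 5–4.
Holwick vs Dunmore: Holwick wins 5–4.
Ivery vs Dunmore: Ivery, 6–3.
No city is unbeaten: Elsford loses to Holwick; Holwick loses to Ivery; Ivery loses to Elsford; Dunmore loses to Holwick. In particular Elsford beats Ivery beats Holwick beats Elsford is a majority cycle — no Condorcet winner exists.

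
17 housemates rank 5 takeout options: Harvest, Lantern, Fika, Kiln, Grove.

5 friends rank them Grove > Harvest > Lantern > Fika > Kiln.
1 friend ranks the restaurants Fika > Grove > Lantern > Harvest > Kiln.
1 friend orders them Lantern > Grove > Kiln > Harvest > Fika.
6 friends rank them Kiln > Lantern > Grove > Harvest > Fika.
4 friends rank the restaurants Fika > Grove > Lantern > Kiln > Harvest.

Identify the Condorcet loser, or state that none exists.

none

Pairwise majorities:
Harvest–Lantern: Lantern 12–5.
Harvest vs Fika: Harvest wins 12–5.
Harvest vs Kiln: 6 to 11, Kiln.
Harvest vs Grove: Grove wins 17–0.
Lantern vs Fika: Lantern preferred on 5+1+6 = 12 ballots; Lantern wins 12–5.
Lantern vs Kiln: Lantern, 11–6.
Lantern vs Grove: Lantern preferred on 1+6 = 7 ballots; Grove wins 10–7.
Fika vs Kiln: Fika, 10–7.
Fika vs Grove: Fika is ranked higher on 1+4 = 5 ballots, Grove on 12. Grove wins 12–5.
Kiln vs Grove: 6 for Kiln, 11 for Grove — Grove by 11–6.
Each restaurant has at least one pairwise win (Harvest beats Fika; Lantern beats Harvest; Fika beats Kiln; Kiln beats Harvest; Grove beats Harvest) — no Condorcet loser.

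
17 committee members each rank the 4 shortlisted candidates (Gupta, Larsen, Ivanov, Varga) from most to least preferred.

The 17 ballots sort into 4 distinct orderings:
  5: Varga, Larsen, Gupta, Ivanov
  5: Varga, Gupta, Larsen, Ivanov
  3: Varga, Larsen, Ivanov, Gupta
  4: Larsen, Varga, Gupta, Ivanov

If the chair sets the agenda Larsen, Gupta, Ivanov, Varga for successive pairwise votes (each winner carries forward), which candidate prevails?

Round 1: Larsen vs Gupta — 12–5, Larsen advances.
Round 2: Larsen vs Ivanov — 17–0, Larsen advances.
Round 3: Larsen vs Varga — 4–13, Varga advances.
Varga survives the agenda.

Varga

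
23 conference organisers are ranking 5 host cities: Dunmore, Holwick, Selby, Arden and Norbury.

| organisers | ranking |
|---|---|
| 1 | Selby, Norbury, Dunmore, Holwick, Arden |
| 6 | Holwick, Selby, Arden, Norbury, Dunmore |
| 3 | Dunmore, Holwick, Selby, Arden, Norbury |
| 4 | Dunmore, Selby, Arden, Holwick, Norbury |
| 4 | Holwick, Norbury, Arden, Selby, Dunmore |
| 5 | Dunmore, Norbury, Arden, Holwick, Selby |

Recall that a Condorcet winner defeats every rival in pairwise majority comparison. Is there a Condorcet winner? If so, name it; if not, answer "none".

Head-to-head results (23 organisers):
Dunmore vs Holwick: Dunmore wins 13–10.
Dunmore vs Selby: Dunmore wins 12–11.
Dunmore–Arden: Dunmore 13–10.
Dunmore vs Norbury: Dunmore wins 12–11.
Holwick–Selby: Holwick 18–5.
Holwick vs Arden: Holwick, 14–9.
Holwick–Norbury: Holwick 17–6.
Selby vs Arden: Selby wins 14–9.
Selby–Norbury: Selby 14–9.
Arden–Norbury: Arden 13–10.
Dunmore beats each of Holwick, Selby, Arden, Norbury — Dunmore is the Condorcet winner.

Dunmore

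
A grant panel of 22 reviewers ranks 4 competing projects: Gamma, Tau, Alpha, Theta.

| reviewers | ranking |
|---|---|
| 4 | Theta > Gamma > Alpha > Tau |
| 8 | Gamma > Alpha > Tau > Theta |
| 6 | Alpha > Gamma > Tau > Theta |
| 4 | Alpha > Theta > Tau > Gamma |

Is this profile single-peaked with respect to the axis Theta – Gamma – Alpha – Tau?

no

Axis positions: Theta=1, Gamma=2, Alpha=3, Tau=4.
Type 1 (peak Theta at position 1): ranking walks positions 1-2-3-4, expanding outward from the peak — single-peaked.
Type 2 (peak Gamma at position 2): ranking walks positions 2-3-4-1, expanding outward from the peak — single-peaked.
Type 3 (peak Alpha at position 3): ranking walks positions 3-2-4-1, expanding outward from the peak — single-peaked.
Type 4: ranking walks positions 3-1-4-2; Theta is ranked above Gamma even though Gamma lies between Theta and the peak Alpha on the axis — preferences dip and rise again. Not single-peaked.
Type 4 violates single-peakedness, so the profile is not single-peaked on this axis.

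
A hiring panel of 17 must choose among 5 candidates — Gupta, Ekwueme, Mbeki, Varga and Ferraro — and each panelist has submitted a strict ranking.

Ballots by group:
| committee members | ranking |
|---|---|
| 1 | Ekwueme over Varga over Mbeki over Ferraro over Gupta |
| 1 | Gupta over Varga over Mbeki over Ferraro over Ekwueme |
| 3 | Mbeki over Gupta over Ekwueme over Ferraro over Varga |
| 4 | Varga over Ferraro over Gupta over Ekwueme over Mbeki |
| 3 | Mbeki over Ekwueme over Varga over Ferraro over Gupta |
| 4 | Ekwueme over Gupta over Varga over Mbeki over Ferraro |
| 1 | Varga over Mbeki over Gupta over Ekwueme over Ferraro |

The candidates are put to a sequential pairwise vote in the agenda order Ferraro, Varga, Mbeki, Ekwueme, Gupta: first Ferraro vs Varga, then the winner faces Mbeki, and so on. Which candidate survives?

Round 1: Ferraro vs Varga — 3–14, Varga advances.
Round 2: Varga vs Mbeki — 11–6, Varga advances.
Round 3: Varga vs Ekwueme — 6–11, Ekwueme advances.
Round 4: Ekwueme vs Gupta — 8–9, Gupta advances.
The agenda winner is Gupta.

Gupta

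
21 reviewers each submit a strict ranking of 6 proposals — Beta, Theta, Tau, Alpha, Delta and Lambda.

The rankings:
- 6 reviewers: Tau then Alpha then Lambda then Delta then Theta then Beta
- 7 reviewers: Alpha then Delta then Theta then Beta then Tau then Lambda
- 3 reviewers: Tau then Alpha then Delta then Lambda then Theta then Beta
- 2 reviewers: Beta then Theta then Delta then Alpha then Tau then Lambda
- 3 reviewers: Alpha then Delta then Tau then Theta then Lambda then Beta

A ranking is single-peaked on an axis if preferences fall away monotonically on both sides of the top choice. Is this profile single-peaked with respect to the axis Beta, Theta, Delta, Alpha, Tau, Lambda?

Axis positions: Beta=1, Theta=2, Delta=3, Alpha=4, Tau=5, Lambda=6.
Bloc 1 (peak Tau at position 5): ranking walks positions 5-4-6-3-2-1, expanding outward from the peak — single-peaked.
Bloc 2 (peak Alpha at position 4): ranking walks positions 4-3-2-1-5-6, expanding outward from the peak — single-peaked.
Bloc 3 (peak Tau at position 5): ranking walks positions 5-4-3-6-2-1, expanding outward from the peak — single-peaked.
Bloc 4 (peak Beta at position 1): ranking walks positions 1-2-3-4-5-6, expanding outward from the peak — single-peaked.
Bloc 5 (peak Alpha at position 4): ranking walks positions 4-3-5-2-6-1, expanding outward from the peak — single-peaked.
Every ranking is single-peaked on this axis.

yes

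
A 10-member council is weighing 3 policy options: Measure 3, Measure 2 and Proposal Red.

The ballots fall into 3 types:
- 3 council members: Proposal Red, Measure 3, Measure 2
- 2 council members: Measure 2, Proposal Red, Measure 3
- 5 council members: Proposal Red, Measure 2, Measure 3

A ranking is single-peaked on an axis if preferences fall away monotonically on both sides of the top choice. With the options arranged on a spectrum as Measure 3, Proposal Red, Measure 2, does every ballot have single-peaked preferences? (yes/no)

Axis positions: Measure 3=1, Proposal Red=2, Measure 2=3.
Type 1 (peak Proposal Red at position 2): ranking walks positions 2-1-3, expanding outward from the peak — single-peaked.
Type 2 (peak Measure 2 at position 3): ranking walks positions 3-2-1, expanding outward from the peak — single-peaked.
Type 3 (peak Proposal Red at position 2): ranking walks positions 2-3-1, expanding outward from the peak — single-peaked.
Every ranking is single-peaked on this axis.

yes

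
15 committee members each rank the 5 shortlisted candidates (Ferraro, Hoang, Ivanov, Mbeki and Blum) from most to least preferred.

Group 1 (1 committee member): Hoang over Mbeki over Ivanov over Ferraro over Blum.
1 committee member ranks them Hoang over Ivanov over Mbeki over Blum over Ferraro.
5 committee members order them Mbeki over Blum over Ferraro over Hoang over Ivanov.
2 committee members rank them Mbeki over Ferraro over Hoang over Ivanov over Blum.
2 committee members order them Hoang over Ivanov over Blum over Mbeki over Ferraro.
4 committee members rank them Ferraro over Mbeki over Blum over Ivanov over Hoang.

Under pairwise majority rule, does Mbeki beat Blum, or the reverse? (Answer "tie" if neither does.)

Mbeki

Ballots ranking Mbeki above Blum: 1 + 1 + 5 + 2 + 4 = 13.
Ballots ranking Blum above Mbeki: 15 − 13 = 2.
Mbeki wins the head-to-head 13–2.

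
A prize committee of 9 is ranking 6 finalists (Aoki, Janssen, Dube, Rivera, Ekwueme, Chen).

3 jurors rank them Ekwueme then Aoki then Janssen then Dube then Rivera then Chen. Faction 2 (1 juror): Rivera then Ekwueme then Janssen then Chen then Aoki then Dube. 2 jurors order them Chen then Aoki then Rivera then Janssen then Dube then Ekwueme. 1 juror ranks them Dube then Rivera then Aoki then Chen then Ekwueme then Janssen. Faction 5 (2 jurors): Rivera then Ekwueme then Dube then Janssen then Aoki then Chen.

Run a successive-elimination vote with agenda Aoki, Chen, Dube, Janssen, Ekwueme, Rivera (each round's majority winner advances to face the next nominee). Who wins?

Rivera

Round 1: Aoki vs Chen — 6–3, Aoki advances.
Round 2: Aoki vs Dube — 6–3, Aoki advances.
Round 3: Aoki vs Janssen — 6–3, Aoki advances.
Round 4: Aoki vs Ekwueme — 3–6, Ekwueme advances.
Round 5: Ekwueme vs Rivera — 3–6, Rivera advances.
Rivera survives the agenda.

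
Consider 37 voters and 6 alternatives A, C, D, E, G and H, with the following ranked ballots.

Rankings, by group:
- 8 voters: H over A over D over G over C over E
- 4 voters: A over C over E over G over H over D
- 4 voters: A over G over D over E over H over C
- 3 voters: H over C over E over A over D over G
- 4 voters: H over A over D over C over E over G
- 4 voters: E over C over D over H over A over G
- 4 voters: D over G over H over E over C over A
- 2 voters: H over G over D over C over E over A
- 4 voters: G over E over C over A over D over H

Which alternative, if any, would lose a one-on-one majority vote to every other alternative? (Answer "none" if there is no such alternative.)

Pairwise majorities:
A vs C: A, 20–17.
A vs D: A is ranked higher on 8+4+4+3+4+4 = 27 ballots, D on 10. A wins 27–10.
A vs E: A, 20–17.
A–G: A 27–10.
A vs H: H, 25–12.
C vs D: 15 to 22, D.
C vs E: C wins 21–16.
C–G: G 22–15.
C–H: H 25–12.
D vs E: D, 22–15.
D vs G: D, 23–14.
D vs H: 4+4+4+4 = 16 for D, 21 for H — H by 21–16.
E vs G: 15 to 22, G.
E vs H: 4+4+4+4 = 16 for E, 21 for H — H by 21–16.
G vs H: 16 to 21, H.
E loses to every other alternative — it is the Condorcet loser.

E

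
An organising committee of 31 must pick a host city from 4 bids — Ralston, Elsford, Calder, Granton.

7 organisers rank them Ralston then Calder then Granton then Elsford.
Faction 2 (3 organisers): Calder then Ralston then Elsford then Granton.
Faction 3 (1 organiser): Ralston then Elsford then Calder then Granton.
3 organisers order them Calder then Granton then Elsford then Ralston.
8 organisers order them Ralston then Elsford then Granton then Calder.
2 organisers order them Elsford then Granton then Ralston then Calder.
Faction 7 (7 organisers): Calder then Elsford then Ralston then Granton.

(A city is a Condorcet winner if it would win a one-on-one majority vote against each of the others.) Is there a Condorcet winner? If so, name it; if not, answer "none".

Ralston

Head-to-head results (31 organisers):
Ralston vs Elsford: 7+3+1+8 = 19 for Ralston, 12 for Elsford — Ralston by 19–12.
Ralston vs Calder: 18 to 13, Ralston.
Ralston vs Granton: Ralston is ranked higher on 7+3+1+8+7 = 26 ballots, Granton on 5. Ralston wins 26–5.
Elsford vs Calder: 1+8+2 = 11 for Elsford, 20 for Calder — Calder by 20–11.
Elsford vs Granton: 21 to 10, Elsford.
Calder vs Granton: Calder preferred on 7+3+1+3+7 = 21 ballots; Calder wins 21–10.
Ralston beats each of Elsford, Calder, Granton — Ralston is the Condorcet winner.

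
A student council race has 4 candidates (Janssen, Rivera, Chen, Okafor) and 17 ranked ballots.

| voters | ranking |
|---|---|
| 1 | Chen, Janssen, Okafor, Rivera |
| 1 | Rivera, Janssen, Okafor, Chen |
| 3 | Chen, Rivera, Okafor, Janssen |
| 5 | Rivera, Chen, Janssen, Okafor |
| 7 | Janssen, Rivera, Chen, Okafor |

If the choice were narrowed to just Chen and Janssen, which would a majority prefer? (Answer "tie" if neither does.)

Ballots ranking Chen above Janssen: 1 + 3 + 5 = 9.
Ballots ranking Janssen above Chen: 17 − 9 = 8.
Chen wins the head-to-head 9–8.

Chen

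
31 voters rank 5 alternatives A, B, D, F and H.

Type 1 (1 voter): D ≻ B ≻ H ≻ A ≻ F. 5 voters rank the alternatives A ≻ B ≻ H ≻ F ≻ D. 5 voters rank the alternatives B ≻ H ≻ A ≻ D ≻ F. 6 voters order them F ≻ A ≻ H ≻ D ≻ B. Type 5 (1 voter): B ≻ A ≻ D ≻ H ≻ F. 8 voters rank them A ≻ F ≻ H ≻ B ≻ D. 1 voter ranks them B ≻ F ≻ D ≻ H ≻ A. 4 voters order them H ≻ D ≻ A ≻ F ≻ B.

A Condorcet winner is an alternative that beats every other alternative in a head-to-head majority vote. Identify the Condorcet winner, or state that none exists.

A

Head-to-head results (31 voters):
A vs B: A wins 23–8.
A–D: A 25–6.
A–F: A 24–7.
A vs H: A wins 20–11.
B vs D: B, 20–11.
B vs F: F, 18–13.
B vs H: H wins 18–13.
D vs F: F, 20–11.
D–H: H 28–3.
F–H: H 16–15.
A wins every pairwise contest, so A is the Condorcet winner.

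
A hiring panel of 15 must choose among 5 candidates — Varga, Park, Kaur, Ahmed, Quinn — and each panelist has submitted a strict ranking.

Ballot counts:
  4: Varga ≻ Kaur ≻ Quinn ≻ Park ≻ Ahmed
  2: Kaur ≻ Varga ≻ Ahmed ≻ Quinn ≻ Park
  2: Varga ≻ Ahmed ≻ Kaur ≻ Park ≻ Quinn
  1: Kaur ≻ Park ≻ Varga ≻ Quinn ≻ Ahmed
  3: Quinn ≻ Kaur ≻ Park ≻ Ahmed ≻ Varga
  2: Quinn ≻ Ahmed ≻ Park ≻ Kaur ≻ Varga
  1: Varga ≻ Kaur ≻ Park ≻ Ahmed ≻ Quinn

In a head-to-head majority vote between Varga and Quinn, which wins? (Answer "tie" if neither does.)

Ballots ranking Varga above Quinn: 4 + 2 + 2 + 1 + 1 = 10.
Ballots ranking Quinn above Varga: 15 − 10 = 5.
Varga wins the head-to-head 10–5.

Varga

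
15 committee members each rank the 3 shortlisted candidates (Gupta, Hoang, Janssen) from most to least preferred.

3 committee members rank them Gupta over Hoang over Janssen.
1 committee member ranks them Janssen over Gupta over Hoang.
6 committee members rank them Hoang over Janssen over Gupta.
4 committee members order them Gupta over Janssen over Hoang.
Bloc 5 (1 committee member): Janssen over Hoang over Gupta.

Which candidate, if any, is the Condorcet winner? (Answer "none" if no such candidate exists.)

none

Check each pair by majority over 15 ballots:
Gupta vs Hoang: Gupta, 8–7.
Gupta–Janssen: Janssen 8–7.
Hoang–Janssen: Hoang 9–6.
Each candidate drops at least one matchup (Gupta loses to Janssen; Hoang loses to Gupta; Janssen loses to Hoang); the cycle Gupta > Hoang > Janssen > Gupta rules out a Condorcet winner.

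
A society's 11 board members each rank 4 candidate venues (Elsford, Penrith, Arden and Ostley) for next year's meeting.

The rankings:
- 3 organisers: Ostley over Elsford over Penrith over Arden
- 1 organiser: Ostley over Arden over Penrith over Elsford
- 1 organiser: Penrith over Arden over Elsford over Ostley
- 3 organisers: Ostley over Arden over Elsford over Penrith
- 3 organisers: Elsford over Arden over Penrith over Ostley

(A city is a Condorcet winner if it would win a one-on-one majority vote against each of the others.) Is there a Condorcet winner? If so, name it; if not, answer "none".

Ostley

Head-to-head results (11 organisers):
Elsford vs Penrith: Elsford, 9–2.
Elsford vs Arden: Elsford wins 6–5.
Elsford vs Ostley: 4 to 7, Ostley.
Penrith vs Arden: Penrith is ranked higher on 3+1 = 4 ballots, Arden on 7. Arden wins 7–4.
Penrith vs Ostley: Penrith preferred on 1+3 = 4 ballots; Ostley wins 7–4.
Arden vs Ostley: Arden preferred on 1+3 = 4 ballots; Ostley wins 7–4.
Ostley wins every pairwise contest, so Ostley is the Condorcet winner.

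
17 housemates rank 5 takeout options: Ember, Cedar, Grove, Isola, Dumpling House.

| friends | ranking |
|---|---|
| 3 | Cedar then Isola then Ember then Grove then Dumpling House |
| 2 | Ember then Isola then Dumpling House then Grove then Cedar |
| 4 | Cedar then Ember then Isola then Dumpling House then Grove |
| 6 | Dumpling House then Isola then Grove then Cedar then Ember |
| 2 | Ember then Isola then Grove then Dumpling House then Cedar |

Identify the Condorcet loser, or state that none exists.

none

Head-to-head results (17 friends):
Ember vs Cedar: Cedar wins 13–4.
Ember vs Grove: Ember wins 11–6.
Ember vs Isola: 2+4+2 = 8 for Ember, 9 for Isola — Isola by 9–8.
Ember vs Dumpling House: Ember, 11–6.
Cedar vs Grove: Grove, 10–7.
Cedar vs Isola: Isola wins 10–7.
Cedar–Dumpling House: Dumpling House 10–7.
Grove vs Isola: Isola, 17–0.
Grove vs Dumpling House: Grove is ranked higher on 3+2 = 5 ballots, Dumpling House on 12. Dumpling House wins 12–5.
Isola vs Dumpling House: Isola, 11–6.
No restaurant is winless: Ember beats Grove; Cedar beats Ember; Grove beats Cedar; Isola beats Ember; Dumpling House beats Cedar. There is no Condorcet loser.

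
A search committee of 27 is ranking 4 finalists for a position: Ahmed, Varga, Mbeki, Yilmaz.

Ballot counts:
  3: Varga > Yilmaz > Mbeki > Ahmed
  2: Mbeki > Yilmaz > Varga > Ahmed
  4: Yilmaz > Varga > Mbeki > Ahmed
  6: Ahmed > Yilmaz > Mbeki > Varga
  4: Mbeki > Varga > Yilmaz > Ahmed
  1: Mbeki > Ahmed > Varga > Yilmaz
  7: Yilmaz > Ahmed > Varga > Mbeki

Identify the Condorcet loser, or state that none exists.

none

Pairwise majorities:
Ahmed–Varga: Ahmed 14–13.
Ahmed vs Mbeki: 13 to 14, Mbeki.
Ahmed vs Yilmaz: Yilmaz wins 20–7.
Varga–Mbeki: Varga 14–13.
Varga vs Yilmaz: 8 to 19, Yilmaz.
Mbeki vs Yilmaz: 2+4+1 = 7 for Mbeki, 20 for Yilmaz — Yilmaz by 20–7.
Every candidate wins at least one matchup (Ahmed beats Varga; Varga beats Mbeki; Mbeki beats Ahmed; Yilmaz beats Ahmed), so there is no Condorcet loser.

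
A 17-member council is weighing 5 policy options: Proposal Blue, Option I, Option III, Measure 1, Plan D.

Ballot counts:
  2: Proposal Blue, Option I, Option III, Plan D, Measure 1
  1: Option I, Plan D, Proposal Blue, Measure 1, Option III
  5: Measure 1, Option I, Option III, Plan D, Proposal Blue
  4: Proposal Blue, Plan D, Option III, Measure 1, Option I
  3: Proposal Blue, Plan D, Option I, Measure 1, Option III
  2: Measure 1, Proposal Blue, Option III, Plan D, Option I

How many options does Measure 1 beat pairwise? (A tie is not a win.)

2

Measure 1 against each rival (17 council members):
Measure 1–Proposal Blue: Proposal Blue 10–7.
Measure 1 vs Option I: 11 to 6, Measure 1.
Measure 1 vs Option III: Measure 1 wins 11–6.
Measure 1 vs Plan D: 5+2 = 7 for Measure 1, 10 for Plan D — Plan D by 10–7.
Measure 1 beats Option I, Option III; loses to Proposal Blue, Plan D — 2 pairwise wins.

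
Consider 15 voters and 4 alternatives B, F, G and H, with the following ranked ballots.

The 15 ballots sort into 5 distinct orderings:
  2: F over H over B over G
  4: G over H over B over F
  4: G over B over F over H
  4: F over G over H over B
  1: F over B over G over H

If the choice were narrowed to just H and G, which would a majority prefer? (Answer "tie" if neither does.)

Ballots ranking H above G: 2.
Ballots ranking G above H: 15 − 2 = 13.
G wins the head-to-head 13–2.

G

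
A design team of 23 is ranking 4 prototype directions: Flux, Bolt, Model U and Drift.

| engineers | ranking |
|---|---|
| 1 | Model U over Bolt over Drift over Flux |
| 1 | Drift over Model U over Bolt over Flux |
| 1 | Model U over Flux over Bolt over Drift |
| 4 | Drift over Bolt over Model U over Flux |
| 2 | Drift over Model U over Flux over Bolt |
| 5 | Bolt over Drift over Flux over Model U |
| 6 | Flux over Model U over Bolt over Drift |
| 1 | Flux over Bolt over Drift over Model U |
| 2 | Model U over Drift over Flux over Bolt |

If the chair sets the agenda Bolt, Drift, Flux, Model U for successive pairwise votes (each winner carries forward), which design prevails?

Flux

Round 1: Bolt vs Drift — 14–9, Bolt advances.
Round 2: Bolt vs Flux — 11–12, Flux advances.
Round 3: Flux vs Model U — 12–11, Flux advances.
Flux survives the agenda.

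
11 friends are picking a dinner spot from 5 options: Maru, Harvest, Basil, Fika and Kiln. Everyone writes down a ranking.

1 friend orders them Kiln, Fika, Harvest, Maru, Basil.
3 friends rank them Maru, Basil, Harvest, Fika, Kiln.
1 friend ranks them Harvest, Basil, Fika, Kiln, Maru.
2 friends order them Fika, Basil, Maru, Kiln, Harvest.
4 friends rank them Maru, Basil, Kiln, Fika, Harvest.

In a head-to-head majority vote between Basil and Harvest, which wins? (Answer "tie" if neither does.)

Ballots ranking Basil above Harvest: 3 + 2 + 4 = 9.
Ballots ranking Harvest above Basil: 11 − 9 = 2.
Basil wins the head-to-head 9–2.

Basil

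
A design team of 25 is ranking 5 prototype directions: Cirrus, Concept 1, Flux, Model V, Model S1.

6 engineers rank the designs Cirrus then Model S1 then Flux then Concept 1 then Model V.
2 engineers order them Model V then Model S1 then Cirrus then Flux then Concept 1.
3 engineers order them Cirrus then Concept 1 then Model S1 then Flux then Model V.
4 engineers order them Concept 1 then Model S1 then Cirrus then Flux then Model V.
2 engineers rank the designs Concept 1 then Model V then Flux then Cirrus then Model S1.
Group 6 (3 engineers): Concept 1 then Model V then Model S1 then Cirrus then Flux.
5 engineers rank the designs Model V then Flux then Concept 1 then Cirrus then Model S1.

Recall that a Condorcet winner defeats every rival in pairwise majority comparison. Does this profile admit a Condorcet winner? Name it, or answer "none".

none

Pairwise majorities:
Cirrus vs Concept 1: 11 to 14, Concept 1.
Cirrus vs Flux: Cirrus is ranked higher on 6+2+3+4+3 = 18 ballots, Flux on 7. Cirrus wins 18–7.
Cirrus vs Model V: 6+3+4 = 13 for Cirrus, 12 for Model V — Cirrus by 13–12.
Cirrus vs Model S1: Cirrus preferred on 6+3+2+5 = 16 ballots; Cirrus wins 16–9.
Concept 1 vs Flux: Concept 1 is ranked higher on 3+4+2+3 = 12 ballots, Flux on 13. Flux wins 13–12.
Concept 1 vs Model V: Concept 1 preferred on 6+3+4+2+3 = 18 ballots; Concept 1 wins 18–7.
Concept 1 vs Model S1: 3+4+2+3+5 = 17 for Concept 1, 8 for Model S1 — Concept 1 by 17–8.
Flux vs Model V: Flux is ranked higher on 6+3+4 = 13 ballots, Model V on 12. Flux wins 13–12.
Flux vs Model S1: Flux preferred on 2+5 = 7 ballots; Model S1 wins 18–7.
Model V vs Model S1: Model V is ranked higher on 2+2+3+5 = 12 ballots, Model S1 on 13. Model S1 wins 13–12.
Every design loses at least once (Cirrus loses to Concept 1; Concept 1 loses to Flux; Flux loses to Cirrus; Model V loses to Cirrus; Model S1 loses to Cirrus). The majority relation contains the cycle Cirrus > Flux > Concept 1 > Cirrus, so there is no Condorcet winner.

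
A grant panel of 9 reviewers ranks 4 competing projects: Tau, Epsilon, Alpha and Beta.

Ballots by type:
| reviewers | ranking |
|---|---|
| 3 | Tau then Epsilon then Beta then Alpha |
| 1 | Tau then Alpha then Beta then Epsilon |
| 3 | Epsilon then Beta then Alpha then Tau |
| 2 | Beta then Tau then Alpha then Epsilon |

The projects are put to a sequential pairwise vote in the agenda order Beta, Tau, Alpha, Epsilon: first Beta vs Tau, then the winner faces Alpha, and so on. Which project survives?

Round 1: Beta vs Tau — 5–4, Beta advances.
Round 2: Beta vs Alpha — 8–1, Beta advances.
Round 3: Beta vs Epsilon — 3–6, Epsilon advances.
Epsilon survives the agenda.

Epsilon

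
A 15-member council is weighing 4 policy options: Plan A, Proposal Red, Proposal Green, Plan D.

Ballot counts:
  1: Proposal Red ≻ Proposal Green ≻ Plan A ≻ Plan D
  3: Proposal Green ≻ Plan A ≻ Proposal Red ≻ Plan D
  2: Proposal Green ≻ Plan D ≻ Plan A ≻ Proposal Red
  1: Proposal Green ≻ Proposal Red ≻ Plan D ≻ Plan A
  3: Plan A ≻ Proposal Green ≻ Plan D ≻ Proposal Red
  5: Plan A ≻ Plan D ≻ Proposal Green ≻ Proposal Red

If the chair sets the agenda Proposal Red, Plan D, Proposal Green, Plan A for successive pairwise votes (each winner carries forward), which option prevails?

Plan A

Round 1: Proposal Red vs Plan D — 5–10, Plan D advances.
Round 2: Plan D vs Proposal Green — 5–10, Proposal Green advances.
Round 3: Proposal Green vs Plan A — 7–8, Plan A advances.
The agenda winner is Plan A.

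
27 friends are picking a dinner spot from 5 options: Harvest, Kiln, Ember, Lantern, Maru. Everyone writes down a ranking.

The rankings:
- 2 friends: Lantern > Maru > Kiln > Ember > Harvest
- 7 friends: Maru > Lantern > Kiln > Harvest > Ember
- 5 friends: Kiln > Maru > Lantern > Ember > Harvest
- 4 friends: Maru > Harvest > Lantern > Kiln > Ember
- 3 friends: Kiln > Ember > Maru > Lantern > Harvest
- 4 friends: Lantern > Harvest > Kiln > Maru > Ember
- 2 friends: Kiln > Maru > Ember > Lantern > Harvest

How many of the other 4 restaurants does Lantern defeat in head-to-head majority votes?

3

Lantern against each rival (27 friends):
Lantern vs Harvest: 2+7+5+3+4+2 = 23 for Lantern, 4 for Harvest — Lantern by 23–4.
Lantern–Kiln: Lantern 17–10.
Lantern–Ember: Lantern 22–5.
Lantern vs Maru: 6 to 21, Maru.
Lantern beats Harvest, Kiln, Ember; loses to Maru — 3 pairwise wins.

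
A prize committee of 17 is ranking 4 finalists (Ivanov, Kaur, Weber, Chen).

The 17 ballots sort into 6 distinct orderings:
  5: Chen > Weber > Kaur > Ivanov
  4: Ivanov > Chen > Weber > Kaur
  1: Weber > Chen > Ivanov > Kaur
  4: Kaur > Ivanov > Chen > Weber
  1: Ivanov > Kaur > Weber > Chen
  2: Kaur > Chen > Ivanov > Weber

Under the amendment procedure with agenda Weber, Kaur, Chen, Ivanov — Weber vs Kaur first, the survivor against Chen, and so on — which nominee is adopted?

Ivanov

Round 1: Weber vs Kaur — 10–7, Weber advances.
Round 2: Weber vs Chen — 2–15, Chen advances.
Round 3: Chen vs Ivanov — 8–9, Ivanov advances.
Ivanov survives the agenda.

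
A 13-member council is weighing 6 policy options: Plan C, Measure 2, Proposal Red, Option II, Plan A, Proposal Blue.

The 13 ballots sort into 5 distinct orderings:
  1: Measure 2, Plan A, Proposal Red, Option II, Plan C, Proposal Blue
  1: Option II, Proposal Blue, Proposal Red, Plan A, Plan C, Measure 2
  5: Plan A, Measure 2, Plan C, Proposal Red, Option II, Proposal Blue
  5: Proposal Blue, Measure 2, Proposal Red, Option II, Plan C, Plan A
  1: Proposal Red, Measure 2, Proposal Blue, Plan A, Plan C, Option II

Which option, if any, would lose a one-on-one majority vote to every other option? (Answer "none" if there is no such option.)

Plan C

Head-to-head results (13 council members):
Plan C vs Measure 2: 1 for Plan C, 12 for Measure 2 — Measure 2 by 12–1.
Plan C vs Proposal Red: Proposal Red, 8–5.
Plan C vs Option II: 6 to 7, Option II.
Plan C vs Plan A: Plan A, 8–5.
Plan C–Proposal Blue: Proposal Blue 7–6.
Measure 2 vs Proposal Red: Measure 2 is ranked higher on 1+5+5 = 11 ballots, Proposal Red on 2. Measure 2 wins 11–2.
Measure 2 vs Option II: Measure 2 wins 12–1.
Measure 2 vs Plan A: Measure 2, 7–6.
Measure 2 vs Proposal Blue: Measure 2, 7–6.
Proposal Red vs Option II: Proposal Red, 12–1.
Proposal Red vs Plan A: 1+5+1 = 7 for Proposal Red, 6 for Plan A — Proposal Red by 7–6.
Proposal Red vs Proposal Blue: Proposal Red wins 7–6.
Option II vs Plan A: 1+5 = 6 for Option II, 7 for Plan A — Plan A by 7–6.
Option II vs Proposal Blue: Option II preferred on 1+1+5 = 7 ballots; Option II wins 7–6.
Plan A vs Proposal Blue: Plan A preferred on 1+5 = 6 ballots; Proposal Blue wins 7–6.
Plan C loses to every other option — it is the Condorcet loser.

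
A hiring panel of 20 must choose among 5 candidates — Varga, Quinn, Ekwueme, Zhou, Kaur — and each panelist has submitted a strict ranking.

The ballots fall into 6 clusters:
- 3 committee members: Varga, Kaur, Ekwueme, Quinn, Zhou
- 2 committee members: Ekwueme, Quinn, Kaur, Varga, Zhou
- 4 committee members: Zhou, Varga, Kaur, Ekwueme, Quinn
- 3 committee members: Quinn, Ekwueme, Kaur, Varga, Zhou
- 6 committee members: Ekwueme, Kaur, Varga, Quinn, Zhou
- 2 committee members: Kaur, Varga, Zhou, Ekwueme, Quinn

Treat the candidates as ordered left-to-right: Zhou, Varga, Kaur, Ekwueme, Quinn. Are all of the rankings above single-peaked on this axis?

yes

Axis positions: Zhou=1, Varga=2, Kaur=3, Ekwueme=4, Quinn=5.
Cluster 1 (peak Varga at position 2): ranking walks positions 2-3-4-5-1, expanding outward from the peak — single-peaked.
Cluster 2 (peak Ekwueme at position 4): ranking walks positions 4-5-3-2-1, expanding outward from the peak — single-peaked.
Cluster 3 (peak Zhou at position 1): ranking walks positions 1-2-3-4-5, expanding outward from the peak — single-peaked.
Cluster 4 (peak Quinn at position 5): ranking walks positions 5-4-3-2-1, expanding outward from the peak — single-peaked.
Cluster 5 (peak Ekwueme at position 4): ranking walks positions 4-3-2-5-1, expanding outward from the peak — single-peaked.
Cluster 6 (peak Kaur at position 3): ranking walks positions 3-2-1-4-5, expanding outward from the peak — single-peaked.
Every ranking is single-peaked on this axis.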